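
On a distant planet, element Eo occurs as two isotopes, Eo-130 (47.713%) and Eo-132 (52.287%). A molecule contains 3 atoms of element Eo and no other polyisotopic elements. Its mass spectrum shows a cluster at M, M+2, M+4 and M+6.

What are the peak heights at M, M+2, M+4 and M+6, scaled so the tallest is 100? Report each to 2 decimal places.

The 3 Eo atoms are independent, so intensities follow the terms of (0.47713 + 0.52287)^3.
P(M) = 0.47713^3 = 0.108620
P(M+2) = 3 × 0.47713^2 × 0.52287^1 = 0.357099
P(M+4) = 3 × 0.47713^1 × 0.52287^2 = 0.391332
P(M+6) = 0.52287^3 = 0.142949
The M+4 peak is largest (0.391332); scaling to 100 gives 27.76 : 91.25 : 100.00 : 36.53.

27.76 : 91.25 : 100.00 : 36.53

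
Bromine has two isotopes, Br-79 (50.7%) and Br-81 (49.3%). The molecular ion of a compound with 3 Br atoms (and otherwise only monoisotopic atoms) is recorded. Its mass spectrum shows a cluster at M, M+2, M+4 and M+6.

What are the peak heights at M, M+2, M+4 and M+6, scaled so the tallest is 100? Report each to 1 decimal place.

34.3 : 100.0 : 97.2 : 31.5

Each Br atom is independently Br-79 (p = 0.507) or Br-81 (q = 0.493); the cluster is the binomial expansion (p + q)^3.
P(M) = 0.507^3 = 0.130324
P(M+2) = 3 × 0.507^2 × 0.493^1 = 0.380175
P(M+4) = 3 × 0.507^1 × 0.493^2 = 0.369678
P(M+6) = 0.493^3 = 0.119823
The M+2 peak is largest (0.380175); scaling to 100 gives 34.3 : 100.0 : 97.2 : 31.5.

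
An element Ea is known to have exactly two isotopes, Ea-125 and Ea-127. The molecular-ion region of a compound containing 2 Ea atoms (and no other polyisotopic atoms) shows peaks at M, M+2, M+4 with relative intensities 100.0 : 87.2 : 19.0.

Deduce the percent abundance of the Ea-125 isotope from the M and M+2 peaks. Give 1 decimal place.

69.6%

Write p for the Ea-125 fraction. I(M+2)/I(M) = [C(2,1)·p^1·(1−p)] / p^2 = 2·(1−p)/p = 87.2/100.0 = 0.8720
(1−p)/p = 0.8720/2 = 0.4360  ⇒  p = 1/(1 + 0.4360) = 0.6964
Ea-125: 69.6%, Ea-127: 30.4%.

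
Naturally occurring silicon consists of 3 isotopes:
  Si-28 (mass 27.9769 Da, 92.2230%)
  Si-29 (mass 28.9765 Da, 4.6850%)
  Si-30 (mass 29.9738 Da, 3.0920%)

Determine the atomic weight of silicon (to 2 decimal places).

28.09 Da

Ar = Σ fᵢ·mᵢ = 0.922230 × 27.9769 + 0.046850 × 28.9765 + 0.030920 × 29.9738
= 25.80114 + 1.35755 + 0.92679 = 28.08548 Da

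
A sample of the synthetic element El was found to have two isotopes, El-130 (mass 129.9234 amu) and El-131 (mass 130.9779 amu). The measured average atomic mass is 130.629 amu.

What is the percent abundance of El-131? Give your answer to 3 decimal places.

Writing the weighted mean with unknown fraction x of El-130:
129.9234·x + 130.9779·(1 − x) = 130.629
(129.9234 − 130.9779)·x = 130.629 − 130.9779
x = -0.3489 / -1.0545 = 0.33087 → 33.087% El-130, 66.913% El-131.

66.913%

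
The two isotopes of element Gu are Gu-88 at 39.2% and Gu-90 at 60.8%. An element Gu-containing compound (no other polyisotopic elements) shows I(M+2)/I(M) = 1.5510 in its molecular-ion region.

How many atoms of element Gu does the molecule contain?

For n independent Gu atoms, I(M+2)/I(M) = n · (abundance Gu-90) / (abundance Gu-88) = n · 0.608/0.392.
n = 1.5510 × 0.392/0.608 = 1.00 ≈ 1

1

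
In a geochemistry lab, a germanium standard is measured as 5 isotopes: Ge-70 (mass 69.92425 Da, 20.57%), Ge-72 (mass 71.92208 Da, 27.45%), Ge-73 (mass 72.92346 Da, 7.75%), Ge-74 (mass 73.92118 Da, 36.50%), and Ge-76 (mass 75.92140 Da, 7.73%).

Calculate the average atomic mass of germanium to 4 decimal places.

Ar = Σ fᵢ·mᵢ = 0.2057 × 69.92425 + 0.2745 × 71.92208 + 0.0775 × 72.92346 + 0.3650 × 73.92118 + 0.0773 × 75.92140
= 14.383418 + 19.742611 + 5.651568 + 26.981231 + 5.868724 = 72.627552 Da

72.6276 Da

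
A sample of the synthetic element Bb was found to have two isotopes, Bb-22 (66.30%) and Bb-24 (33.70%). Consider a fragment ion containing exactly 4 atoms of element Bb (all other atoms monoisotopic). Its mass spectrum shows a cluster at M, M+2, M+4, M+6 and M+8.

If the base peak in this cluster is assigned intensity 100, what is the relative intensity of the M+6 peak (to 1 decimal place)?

25.8

(0.6630 + 0.3370)^4 gives M 0.1932, M+2 0.3929, M+4 0.2995, M+6 0.1015, M+8 0.0129; the largest is M+2.
P(M+2) = C(4,1) × 0.6630^3 × 0.3370^1 = 4 × 0.29143425 × 0.3370 = 0.392853 (base)
P(M+6) = C(4,3) × 0.6630^1 × 0.3370^3 = 4 × 0.6630 × 0.03827275 = 0.101499
Relative intensity = 0.101499 / 0.392853 × 100 = 25.8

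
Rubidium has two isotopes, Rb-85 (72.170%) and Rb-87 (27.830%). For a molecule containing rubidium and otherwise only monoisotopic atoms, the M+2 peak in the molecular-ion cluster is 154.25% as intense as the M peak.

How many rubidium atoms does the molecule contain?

With n Rb atoms, P(M+2)/P(M) = C(n,1)·p^(n−1)q / p^n = n·q/p = n · 0.27830/0.72170.
n = 1.5425 × 0.72170/0.27830 = 4.00 ≈ 4

4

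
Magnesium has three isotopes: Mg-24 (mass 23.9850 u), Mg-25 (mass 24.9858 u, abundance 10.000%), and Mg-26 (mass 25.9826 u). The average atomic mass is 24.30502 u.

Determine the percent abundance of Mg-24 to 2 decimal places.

78.99%

Let x and y be the fractions of Mg-24 and Mg-26. Then x + y = 1 − 0.10000 = 0.90000 and 23.9850x + 25.9826y = 24.30502 − 0.10000×24.9858 = 21.80644.
Substituting: 23.9850x + 25.9826(0.90000 − x) = 21.80644
(23.9850 − 25.9826)x = -1.5779  ⇒  x = 0.78990, y = 0.11010
Mg-24: 78.99%, Mg-26: 11.01%.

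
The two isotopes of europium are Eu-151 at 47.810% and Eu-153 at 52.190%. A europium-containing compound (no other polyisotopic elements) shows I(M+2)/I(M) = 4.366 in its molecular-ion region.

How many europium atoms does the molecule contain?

For n independent Eu atoms, I(M+2)/I(M) = n · (abundance Eu-153) / (abundance Eu-151) = n · 0.52190/0.47810.
n = 4.366 × 0.47810/0.52190 = 4.00 ≈ 4

4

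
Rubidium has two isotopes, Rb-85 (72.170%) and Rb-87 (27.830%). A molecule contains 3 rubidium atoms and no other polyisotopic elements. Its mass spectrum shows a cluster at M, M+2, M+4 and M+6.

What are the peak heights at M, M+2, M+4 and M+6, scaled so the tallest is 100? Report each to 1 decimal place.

86.4 : 100.0 : 38.6 : 5.0

Expanding (0.72170 + 0.27830)^3:
P(M) = 0.72170^3 = 0.375898
P(M+2) = 3 × 0.72170^2 × 0.27830^1 = 0.434858
P(M+4) = 3 × 0.72170^1 × 0.27830^2 = 0.167689
P(M+6) = 0.27830^3 = 0.021555
The M+2 peak is largest (0.434858); scaling to 100 gives 86.4 : 100.0 : 38.6 : 5.0.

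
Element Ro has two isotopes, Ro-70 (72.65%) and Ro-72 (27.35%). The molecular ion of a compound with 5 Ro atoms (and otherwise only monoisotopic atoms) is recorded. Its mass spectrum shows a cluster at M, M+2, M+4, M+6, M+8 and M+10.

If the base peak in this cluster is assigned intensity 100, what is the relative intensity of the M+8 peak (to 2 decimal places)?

(0.7265 + 0.2735)^5 gives M 0.2024, M+2 0.3810, M+4 0.2868, M+6 0.1080, M+8 0.0203, M+10 0.0015; the largest is M+2.
P(M+2) = C(5,1) × 0.7265^4 × 0.2735^1 = 5 × 0.27857522 × 0.2735 = 0.380952 (base)
P(M+8) = C(5,4) × 0.7265^1 × 0.2735^4 = 5 × 0.7265 × 0.00559538 = 0.020325
Relative intensity = 0.020325 / 0.380952 × 100 = 5.34

5.34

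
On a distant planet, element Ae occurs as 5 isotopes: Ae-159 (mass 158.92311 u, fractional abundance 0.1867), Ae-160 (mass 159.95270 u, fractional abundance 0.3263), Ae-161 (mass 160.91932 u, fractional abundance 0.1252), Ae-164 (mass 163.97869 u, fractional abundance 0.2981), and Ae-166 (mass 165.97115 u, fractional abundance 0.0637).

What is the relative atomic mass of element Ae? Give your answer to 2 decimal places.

161.47 u

Average mass = Σ (abundance × isotope mass) = 0.1867 × 158.92311 + 0.3263 × 159.95270 + 0.1252 × 160.91932 + 0.2981 × 163.97869 + 0.0637 × 165.97115
= 29.670945 + 52.192566 + 20.147099 + 48.882047 + 10.572362 = 161.465019 u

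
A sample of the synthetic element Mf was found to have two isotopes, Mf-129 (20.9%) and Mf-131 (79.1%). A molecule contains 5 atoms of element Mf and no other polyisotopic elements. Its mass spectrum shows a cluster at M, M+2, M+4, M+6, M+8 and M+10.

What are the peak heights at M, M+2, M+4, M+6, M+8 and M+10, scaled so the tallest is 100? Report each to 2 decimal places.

0.10 : 1.84 : 13.96 : 52.84 : 100.00 : 75.69

Expanding (0.209 + 0.791)^5:
P(M) = 0.209^5 = 0.000399
P(M+2) = 5 × 0.209^4 × 0.791^1 = 0.007546
P(M+4) = 10 × 0.209^3 × 0.791^2 = 0.057120
P(M+6) = 10 × 0.209^2 × 0.791^3 = 0.216183
P(M+8) = 5 × 0.209^1 × 0.791^4 = 0.409093
P(M+10) = 0.791^5 = 0.309658
The M+8 peak is largest (0.409093); scaling to 100 gives 0.10 : 1.84 : 13.96 : 52.84 : 100.00 : 75.69.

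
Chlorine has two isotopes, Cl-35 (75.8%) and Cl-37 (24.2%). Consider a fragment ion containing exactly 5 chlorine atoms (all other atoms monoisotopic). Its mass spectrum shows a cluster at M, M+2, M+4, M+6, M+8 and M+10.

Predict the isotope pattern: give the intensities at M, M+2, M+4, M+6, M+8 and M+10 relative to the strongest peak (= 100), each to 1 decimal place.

The 5 Cl atoms are independent, so intensities follow the terms of (0.758 + 0.242)^5.
P(M) = 0.758^5 = 0.250234
P(M+2) = 5 × 0.758^4 × 0.242^1 = 0.399450
P(M+4) = 10 × 0.758^3 × 0.242^2 = 0.255058
P(M+6) = 10 × 0.758^2 × 0.242^3 = 0.081430
P(M+8) = 5 × 0.758^1 × 0.242^4 = 0.012999
P(M+10) = 0.242^5 = 0.000830
The M+2 peak is largest (0.399450); scaling to 100 gives 62.6 : 100.0 : 63.9 : 20.4 : 3.3 : 0.2.

62.6 : 100.0 : 63.9 : 20.4 : 3.3 : 0.2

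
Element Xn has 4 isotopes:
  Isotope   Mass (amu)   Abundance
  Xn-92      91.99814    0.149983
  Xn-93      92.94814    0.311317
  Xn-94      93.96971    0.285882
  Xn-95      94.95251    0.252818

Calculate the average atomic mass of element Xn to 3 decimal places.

Ar = Σ fᵢ·mᵢ = 0.149983 × 91.99814 + 0.311317 × 92.94814 + 0.285882 × 93.96971 + 0.252818 × 94.95251
= 13.798157 + 28.936336 + 26.864249 + 24.005704 = 93.604446 amu

93.604 amu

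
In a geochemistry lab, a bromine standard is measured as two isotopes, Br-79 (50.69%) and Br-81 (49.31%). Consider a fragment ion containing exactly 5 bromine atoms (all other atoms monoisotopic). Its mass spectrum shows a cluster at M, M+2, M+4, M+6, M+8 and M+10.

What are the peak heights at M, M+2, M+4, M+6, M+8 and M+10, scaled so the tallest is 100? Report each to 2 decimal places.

Expanding (0.5069 + 0.4931)^5:
P(M) = 0.5069^5 = 0.033467
P(M+2) = 5 × 0.5069^4 × 0.4931^1 = 0.162777
P(M+4) = 10 × 0.5069^3 × 0.4931^2 = 0.316692
P(M+6) = 10 × 0.5069^2 × 0.4931^3 = 0.308070
P(M+8) = 5 × 0.5069^1 × 0.4931^4 = 0.149842
P(M+10) = 0.4931^5 = 0.029152
The M+4 peak is largest (0.316692); scaling to 100 gives 10.57 : 51.40 : 100.00 : 97.28 : 47.31 : 9.21.

10.57 : 51.40 : 100.00 : 97.28 : 47.31 : 9.21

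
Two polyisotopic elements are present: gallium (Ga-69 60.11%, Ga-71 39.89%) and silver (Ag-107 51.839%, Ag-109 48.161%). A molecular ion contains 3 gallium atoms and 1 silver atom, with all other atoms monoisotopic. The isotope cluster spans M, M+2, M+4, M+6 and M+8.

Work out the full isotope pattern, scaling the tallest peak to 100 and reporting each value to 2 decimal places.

Gallium pattern (n=3): 0.21719018 : 0.43239309 : 0.28694328 : 0.06347345
Silver pattern (n=1): 0.51839 : 0.48161
Convolve the two distributions (both contribute in 2-u steps):
  M: 0.21719018×0.51839 = 0.112589
  M+2: 0.21719018×0.48161 + 0.43239309×0.51839 = 0.328749
  M+4: 0.43239309×0.48161 + 0.28694328×0.51839 = 0.356993
  M+6: 0.28694328×0.48161 + 0.06347345×0.51839 = 0.171099
  M+8: 0.06347345×0.48161 = 0.030569
Scale to base peak (0.356993) = 100: 31.54 : 92.09 : 100.00 : 47.93 : 8.56

31.54 : 92.09 : 100.00 : 47.93 : 8.56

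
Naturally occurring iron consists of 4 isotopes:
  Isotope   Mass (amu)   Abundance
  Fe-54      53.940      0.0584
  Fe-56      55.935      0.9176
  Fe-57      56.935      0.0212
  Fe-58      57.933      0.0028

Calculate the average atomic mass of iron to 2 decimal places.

55.85 amu

Average mass = Σ (abundance × isotope mass) = 0.0584 × 53.940 + 0.9176 × 55.935 + 0.0212 × 56.935 + 0.0028 × 57.933
= 3.1501 + 51.3260 + 1.2070 + 0.1622 = 55.8453 amu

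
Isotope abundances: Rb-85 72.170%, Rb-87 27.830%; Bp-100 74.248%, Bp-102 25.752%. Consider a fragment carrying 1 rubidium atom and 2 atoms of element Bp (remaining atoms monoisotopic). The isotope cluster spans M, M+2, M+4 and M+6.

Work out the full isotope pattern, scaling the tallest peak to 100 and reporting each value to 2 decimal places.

92.65 : 100.00 : 35.93 : 4.30

Rubidium pattern (n=1): 0.7217 : 0.2783
Element Bp pattern (n=2): 0.55127655 : 0.3824069 : 0.06631655
Convolve the two distributions (both contribute in 2-u steps):
  M: 0.7217×0.55127655 = 0.397856
  M+2: 0.7217×0.3824069 + 0.2783×0.55127655 = 0.429403
  M+4: 0.7217×0.06631655 + 0.2783×0.3824069 = 0.154284
  M+6: 0.2783×0.06631655 = 0.018456
Scale to base peak (0.429403) = 100: 92.65 : 100.00 : 35.93 : 4.30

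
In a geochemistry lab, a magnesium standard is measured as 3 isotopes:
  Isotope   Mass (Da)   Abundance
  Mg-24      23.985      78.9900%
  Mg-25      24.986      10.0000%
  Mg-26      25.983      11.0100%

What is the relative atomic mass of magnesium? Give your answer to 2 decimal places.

24.31 Da

Ar = Σ fᵢ·mᵢ = 0.789900 × 23.985 + 0.100000 × 24.986 + 0.110100 × 25.983
= 18.9458 + 2.4986 + 2.8607 = 24.3051 Da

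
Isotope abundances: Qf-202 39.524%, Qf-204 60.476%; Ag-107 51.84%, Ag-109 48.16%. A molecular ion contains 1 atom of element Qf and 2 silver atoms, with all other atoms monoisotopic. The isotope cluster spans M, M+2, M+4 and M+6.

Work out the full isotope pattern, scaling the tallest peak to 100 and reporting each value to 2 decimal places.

26.98 : 91.42 : 100.00 : 35.63

Element Qf pattern (n=1): 0.39524 : 0.60476
Silver pattern (n=2): 0.26873856 : 0.49932288 : 0.23193856
Convolve the two distributions (both contribute in 2-u steps):
  M: 0.39524×0.26873856 = 0.106216
  M+2: 0.39524×0.49932288 + 0.60476×0.26873856 = 0.359875
  M+4: 0.39524×0.23193856 + 0.60476×0.49932288 = 0.393642
  M+6: 0.60476×0.23193856 = 0.140267
Scale to base peak (0.393642) = 100: 26.98 : 91.42 : 100.00 : 35.63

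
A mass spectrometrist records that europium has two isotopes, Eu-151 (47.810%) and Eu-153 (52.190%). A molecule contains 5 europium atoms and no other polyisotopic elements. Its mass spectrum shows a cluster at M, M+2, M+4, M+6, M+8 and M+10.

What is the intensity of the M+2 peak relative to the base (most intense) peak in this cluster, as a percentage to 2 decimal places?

41.96%

(0.47810 + 0.52190)^5 gives M 0.0250, M+2 0.1363, M+4 0.2977, M+6 0.3249, M+8 0.1774, M+10 0.0387; the largest is M+6.
P(M+6) = C(5,3) × 0.47810^2 × 0.52190^3 = 10 × 0.22857961 × 0.14215492 = 0.324937 (base)
P(M+2) = C(5,1) × 0.47810^4 × 0.52190^1 = 5 × 0.05224864 × 0.5219 = 0.136343
Relative intensity = 0.136343 / 0.324937 × 100 = 41.96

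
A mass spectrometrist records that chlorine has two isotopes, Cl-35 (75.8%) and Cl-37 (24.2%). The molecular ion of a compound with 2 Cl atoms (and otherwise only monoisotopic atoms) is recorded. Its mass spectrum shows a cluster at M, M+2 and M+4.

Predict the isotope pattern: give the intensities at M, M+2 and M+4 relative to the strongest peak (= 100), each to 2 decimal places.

Expanding (0.758 + 0.242)^2:
P(M) = 0.758^2 = 0.574564
P(M+2) = 2 × 0.758^1 × 0.242^1 = 0.366872
P(M+4) = 0.242^2 = 0.058564
The M peak is largest (0.574564); scaling to 100 gives 100.00 : 63.85 : 10.19.

100.00 : 63.85 : 10.19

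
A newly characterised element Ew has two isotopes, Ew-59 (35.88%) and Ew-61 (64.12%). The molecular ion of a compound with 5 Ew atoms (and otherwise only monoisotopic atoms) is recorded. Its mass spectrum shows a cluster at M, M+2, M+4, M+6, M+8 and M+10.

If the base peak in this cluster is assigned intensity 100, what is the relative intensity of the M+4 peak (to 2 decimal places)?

(0.3588 + 0.6412)^5 gives M 0.0059, M+2 0.0531, M+4 0.1899, M+6 0.3394, M+8 0.3032, M+10 0.1084; the largest is M+6.
P(M+6) = C(5,3) × 0.3588^2 × 0.6412^3 = 10 × 0.12873744 × 0.26362133 = 0.339379 (base)
P(M+4) = C(5,2) × 0.3588^3 × 0.6412^2 = 10 × 0.04619099 × 0.41113744 = 0.189908
Relative intensity = 0.189908 / 0.339379 × 100 = 55.96

55.96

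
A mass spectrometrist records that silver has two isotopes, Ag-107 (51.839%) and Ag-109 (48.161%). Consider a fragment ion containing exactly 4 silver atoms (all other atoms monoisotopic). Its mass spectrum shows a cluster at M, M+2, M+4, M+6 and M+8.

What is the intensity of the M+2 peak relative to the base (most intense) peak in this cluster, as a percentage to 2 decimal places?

71.76%

Term probabilities: M 0.0722, M+2 0.2684, M+4 0.3740, M+6 0.2316, M+8 0.0538. Base peak = M+4.
P(M+4) = C(4,2) × 0.51839^2 × 0.48161^2 = 6 × 0.26872819 × 0.23194819 = 0.373986 (base)
P(M+2) = C(4,1) × 0.51839^3 × 0.48161^1 = 4 × 0.13930601 × 0.48161 = 0.268365
Relative intensity = 0.268365 / 0.373986 × 100 = 71.76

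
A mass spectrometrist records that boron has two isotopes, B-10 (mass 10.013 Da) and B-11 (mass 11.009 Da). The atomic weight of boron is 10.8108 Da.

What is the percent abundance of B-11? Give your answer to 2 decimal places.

Let x be the fractional abundance of B-10; then B-11 has abundance 1 − x.
10.013·x + 11.009·(1 − x) = 10.8108
(10.013 − 11.009)·x = 10.8108 − 11.009
x = -0.1982 / -0.996 = 0.19900 → 19.90% B-10, 80.10% B-11.

80.10%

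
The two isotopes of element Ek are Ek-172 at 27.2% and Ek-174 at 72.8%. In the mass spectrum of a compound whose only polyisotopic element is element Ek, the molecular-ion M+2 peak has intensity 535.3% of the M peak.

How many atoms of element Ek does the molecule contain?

The M+2/M ratio from n Ek atoms is n · q/p = n · 0.728/0.272.
n = 5.353 × 0.272/0.728 = 2.00 ≈ 2

2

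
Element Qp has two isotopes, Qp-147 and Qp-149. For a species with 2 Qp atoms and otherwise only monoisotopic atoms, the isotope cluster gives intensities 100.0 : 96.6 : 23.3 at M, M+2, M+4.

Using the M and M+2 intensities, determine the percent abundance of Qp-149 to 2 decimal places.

32.57%

Write p for the Qp-147 fraction. I(M+2)/I(M) = [C(2,1)·p^1·(1−p)] / p^2 = 2·(1−p)/p = 96.6/100.0 = 0.9660
(1−p)/p = 0.9660/2 = 0.4830  ⇒  p = 1/(1 + 0.4830) = 0.6743
Qp-147: 67.43%, Qp-149: 32.57%.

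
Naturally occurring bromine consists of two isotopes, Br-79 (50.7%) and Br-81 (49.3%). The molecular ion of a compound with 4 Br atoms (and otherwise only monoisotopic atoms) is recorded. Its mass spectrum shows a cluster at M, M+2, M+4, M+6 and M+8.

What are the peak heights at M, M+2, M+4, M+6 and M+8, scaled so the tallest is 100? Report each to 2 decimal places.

17.63 : 68.56 : 100.00 : 64.83 : 15.76

The 4 Br atoms are independent, so intensities follow the terms of (0.507 + 0.493)^4.
P(M) = 0.507^4 = 0.066074
P(M+2) = 4 × 0.507^3 × 0.493^1 = 0.256999
P(M+4) = 6 × 0.507^2 × 0.493^2 = 0.374853
P(M+6) = 4 × 0.507^1 × 0.493^3 = 0.243001
P(M+8) = 0.493^4 = 0.059073
The M+4 peak is largest (0.374853); scaling to 100 gives 17.63 : 68.56 : 100.00 : 64.83 : 15.76.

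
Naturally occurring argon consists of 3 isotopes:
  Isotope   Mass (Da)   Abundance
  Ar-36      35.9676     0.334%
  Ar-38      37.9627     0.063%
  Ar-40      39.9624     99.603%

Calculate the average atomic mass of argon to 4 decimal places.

39.9478 Da

The abundance-weighted mean is 0.00334 × 35.9676 + 0.00063 × 37.9627 + 0.99603 × 39.9624
= 0.12013 + 0.02392 + 39.80375 = 39.94780 Da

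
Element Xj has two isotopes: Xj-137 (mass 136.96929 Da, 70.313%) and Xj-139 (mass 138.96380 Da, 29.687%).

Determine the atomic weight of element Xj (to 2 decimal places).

137.56 Da

Weight each isotope mass by its fractional abundance: 0.70313 × 136.96929 + 0.29687 × 138.96380
= 96.307217 + 41.254183 = 137.561400 Da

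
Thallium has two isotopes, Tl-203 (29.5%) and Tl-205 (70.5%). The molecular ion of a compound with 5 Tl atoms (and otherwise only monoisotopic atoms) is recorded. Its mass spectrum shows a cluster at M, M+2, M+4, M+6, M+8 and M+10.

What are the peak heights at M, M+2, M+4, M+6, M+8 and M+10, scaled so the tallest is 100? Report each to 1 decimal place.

0.6 : 7.3 : 35.0 : 83.7 : 100.0 : 47.8

Each Tl atom is independently Tl-203 (p = 0.295) or Tl-205 (q = 0.705); the cluster is the binomial expansion (p + q)^5.
P(M) = 0.295^5 = 0.002234
P(M+2) = 5 × 0.295^4 × 0.705^1 = 0.026696
P(M+4) = 10 × 0.295^3 × 0.705^2 = 0.127598
P(M+6) = 10 × 0.295^2 × 0.705^3 = 0.304938
P(M+8) = 5 × 0.295^1 × 0.705^4 = 0.364375
P(M+10) = 0.705^5 = 0.174159
The M+8 peak is largest (0.364375); scaling to 100 gives 0.6 : 7.3 : 35.0 : 83.7 : 100.0 : 47.8.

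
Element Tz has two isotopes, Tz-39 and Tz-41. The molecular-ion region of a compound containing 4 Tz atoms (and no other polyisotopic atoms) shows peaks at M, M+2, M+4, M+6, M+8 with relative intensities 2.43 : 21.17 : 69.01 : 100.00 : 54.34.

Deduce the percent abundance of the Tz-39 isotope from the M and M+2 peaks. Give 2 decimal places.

31.47%

If p is the fraction of Tz that is Tz-39, then I(M+2)/I(M) = [C(4,1)·p^3·(1−p)] / p^4 = 4·(1−p)/p = 21.17/2.43 = 8.7119
(1−p)/p = 8.7119/4 = 2.1780  ⇒  p = 1/(1 + 2.1780) = 0.3147
Tz-39: 31.47%, Tz-41: 68.53%.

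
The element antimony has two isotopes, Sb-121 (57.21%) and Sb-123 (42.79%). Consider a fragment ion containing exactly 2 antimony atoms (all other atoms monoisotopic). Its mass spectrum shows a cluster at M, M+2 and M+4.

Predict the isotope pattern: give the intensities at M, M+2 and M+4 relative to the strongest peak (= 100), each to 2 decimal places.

66.85 : 100.00 : 37.40

Each Sb atom is independently Sb-121 (p = 0.5721) or Sb-123 (q = 0.4279); the cluster is the binomial expansion (p + q)^2.
P(M) = 0.5721^2 = 0.327298
P(M+2) = 2 × 0.5721^1 × 0.4279^1 = 0.489603
P(M+4) = 0.4279^2 = 0.183098
The M+2 peak is largest (0.489603); scaling to 100 gives 66.85 : 100.00 : 37.40.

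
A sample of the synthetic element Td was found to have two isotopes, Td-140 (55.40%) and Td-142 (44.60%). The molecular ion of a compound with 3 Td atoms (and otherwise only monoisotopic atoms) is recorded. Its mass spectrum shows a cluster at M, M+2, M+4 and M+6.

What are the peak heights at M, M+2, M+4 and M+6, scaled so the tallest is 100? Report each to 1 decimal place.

41.4 : 100.0 : 80.5 : 21.6

Each Td atom is independently Td-140 (p = 0.5540) or Td-142 (q = 0.4460); the cluster is the binomial expansion (p + q)^3.
P(M) = 0.5540^3 = 0.170031
P(M+2) = 3 × 0.5540^2 × 0.4460^1 = 0.410654
P(M+4) = 3 × 0.5540^1 × 0.4460^2 = 0.330598
P(M+6) = 0.4460^3 = 0.088717
The M+2 peak is largest (0.410654); scaling to 100 gives 41.4 : 100.0 : 80.5 : 21.6.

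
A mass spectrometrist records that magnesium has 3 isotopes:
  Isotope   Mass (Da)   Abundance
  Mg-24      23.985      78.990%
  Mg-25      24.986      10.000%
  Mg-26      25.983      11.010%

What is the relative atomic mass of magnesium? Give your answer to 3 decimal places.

Average mass = Σ (abundance × isotope mass) = 0.78990 × 23.985 + 0.10000 × 24.986 + 0.11010 × 25.983
= 18.9458 + 2.4986 + 2.8607 = 24.3051 Da

24.305 Da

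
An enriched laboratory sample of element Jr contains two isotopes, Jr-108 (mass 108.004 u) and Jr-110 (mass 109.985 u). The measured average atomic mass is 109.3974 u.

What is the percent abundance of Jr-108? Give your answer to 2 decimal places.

With x = fraction of Jr-108 (so Jr-110 is 1 − x):
108.004·x + 109.985·(1 − x) = 109.3974
(108.004 − 109.985)·x = 109.3974 − 109.985
x = -0.5876 / -1.981 = 0.29662 → 29.66% Jr-108, 70.34% Jr-110.

29.66%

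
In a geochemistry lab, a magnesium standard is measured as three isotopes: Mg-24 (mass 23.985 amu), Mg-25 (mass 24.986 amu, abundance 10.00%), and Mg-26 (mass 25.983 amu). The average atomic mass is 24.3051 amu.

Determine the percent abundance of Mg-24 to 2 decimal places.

The remaining 90.00% is split between Mg-24 (fraction x) and Mg-26 (fraction 0.9000 − x).
Substituting: 23.985x + 25.983(0.9000 − x) = 21.8065
(23.985 − 25.983)x = -1.5782  ⇒  x = 0.78989, y = 0.11011
Mg-24: 78.99%, Mg-26: 11.01%.

78.99%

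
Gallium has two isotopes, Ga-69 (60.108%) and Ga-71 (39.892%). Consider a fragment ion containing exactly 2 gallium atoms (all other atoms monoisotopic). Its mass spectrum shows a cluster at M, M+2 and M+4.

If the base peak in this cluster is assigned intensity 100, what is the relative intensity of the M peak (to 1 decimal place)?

75.3

Term probabilities: M 0.3613, M+2 0.4796, M+4 0.1591. Base peak = M+2.
P(M+2) = C(2,1) × 0.60108^1 × 0.39892^1 = 2 × 0.60108 × 0.39892 = 0.479566 (base)
P(M) = C(2,0) × 0.60108^2 × 0.39892^0 = 1 × 0.36129717 × 1.0000 = 0.361297
Relative intensity = 0.361297 / 0.479566 × 100 = 75.3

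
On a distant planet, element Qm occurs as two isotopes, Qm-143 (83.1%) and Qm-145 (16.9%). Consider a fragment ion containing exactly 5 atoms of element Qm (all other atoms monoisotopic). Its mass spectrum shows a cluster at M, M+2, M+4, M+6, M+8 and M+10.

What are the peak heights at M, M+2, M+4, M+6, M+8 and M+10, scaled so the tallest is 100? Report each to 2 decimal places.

Each Qm atom is independently Qm-143 (p = 0.831) or Qm-145 (q = 0.169); the cluster is the binomial expansion (p + q)^5.
P(M) = 0.831^5 = 0.396283
P(M+2) = 5 × 0.831^4 × 0.169^1 = 0.402959
P(M+4) = 10 × 0.831^3 × 0.169^2 = 0.163899
P(M+6) = 10 × 0.831^2 × 0.169^3 = 0.033332
P(M+8) = 5 × 0.831^1 × 0.169^4 = 0.003389
P(M+10) = 0.169^5 = 0.000138
The M+2 peak is largest (0.402959); scaling to 100 gives 98.34 : 100.00 : 40.67 : 8.27 : 0.84 : 0.03.

98.34 : 100.00 : 40.67 : 8.27 : 0.84 : 0.03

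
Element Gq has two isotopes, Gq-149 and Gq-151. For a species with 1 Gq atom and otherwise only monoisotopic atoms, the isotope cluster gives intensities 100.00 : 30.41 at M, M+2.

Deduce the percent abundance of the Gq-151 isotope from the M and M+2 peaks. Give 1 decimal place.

Let p = fractional abundance of Gq-149. I(M+2)/I(M) = [C(1,1)·p^0·(1−p)] / p^1 = 1·(1−p)/p = 30.41/100.00 = 0.3041
(1−p)/p = 0.3041/1 = 0.3041  ⇒  p = 1/(1 + 0.3041) = 0.7668
Gq-149: 76.7%, Gq-151: 23.3%.

23.3%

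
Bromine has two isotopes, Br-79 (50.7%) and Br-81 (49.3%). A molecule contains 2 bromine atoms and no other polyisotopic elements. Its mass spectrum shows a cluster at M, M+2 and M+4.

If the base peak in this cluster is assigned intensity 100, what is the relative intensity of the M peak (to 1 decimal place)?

51.4

(0.507 + 0.493)^2 gives M 0.2570, M+2 0.4999, M+4 0.2430; the largest is M+2.
P(M+2) = C(2,1) × 0.507^1 × 0.493^1 = 2 × 0.5070 × 0.4930 = 0.499902 (base)
P(M) = C(2,0) × 0.507^2 × 0.493^0 = 1 × 0.257049 × 1.0000 = 0.257049
Relative intensity = 0.257049 / 0.499902 × 100 = 51.4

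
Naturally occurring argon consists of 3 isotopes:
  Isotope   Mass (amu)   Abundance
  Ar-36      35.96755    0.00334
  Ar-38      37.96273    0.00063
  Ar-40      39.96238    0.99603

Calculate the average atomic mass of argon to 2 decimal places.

Ar = Σ fᵢ·mᵢ = 0.00334 × 35.96755 + 0.00063 × 37.96273 + 0.99603 × 39.96238
= 0.120132 + 0.023917 + 39.803729 = 39.947778 amu

39.95 amu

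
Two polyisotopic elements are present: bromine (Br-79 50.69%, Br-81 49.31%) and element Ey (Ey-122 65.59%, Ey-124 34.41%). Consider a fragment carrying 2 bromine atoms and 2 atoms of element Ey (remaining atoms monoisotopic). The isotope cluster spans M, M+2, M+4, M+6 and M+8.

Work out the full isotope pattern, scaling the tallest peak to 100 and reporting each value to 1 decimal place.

30.6 : 91.8 : 100.0 : 46.8 : 8.0

Bromine pattern (n=2): 0.25694761 : 0.49990478 : 0.24314761
Element Ey pattern (n=2): 0.43020481 : 0.45139038 : 0.11840481
Convolve the two distributions (both contribute in 2-u steps):
  M: 0.25694761×0.43020481 = 0.110540
  M+2: 0.25694761×0.45139038 + 0.49990478×0.43020481 = 0.331045
  M+4: 0.25694761×0.11840481 + 0.49990478×0.45139038 + 0.24314761×0.43020481 = 0.360679
  M+6: 0.49990478×0.11840481 + 0.24314761×0.45139038 = 0.168946
  M+8: 0.24314761×0.11840481 = 0.028790
Scale to base peak (0.360679) = 100: 30.6 : 91.8 : 100.0 : 46.8 : 8.0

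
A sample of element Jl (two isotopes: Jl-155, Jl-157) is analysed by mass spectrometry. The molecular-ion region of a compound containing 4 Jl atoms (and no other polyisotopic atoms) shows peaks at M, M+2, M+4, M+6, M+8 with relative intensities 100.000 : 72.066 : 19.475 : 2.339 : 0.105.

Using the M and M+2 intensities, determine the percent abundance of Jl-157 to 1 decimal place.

Let p = fractional abundance of Jl-155. I(M+2)/I(M) = [C(4,1)·p^3·(1−p)] / p^4 = 4·(1−p)/p = 72.066/100.000 = 0.7207
(1−p)/p = 0.7207/4 = 0.1802  ⇒  p = 1/(1 + 0.1802) = 0.8473
Jl-155: 84.7%, Jl-157: 15.3%.

15.3%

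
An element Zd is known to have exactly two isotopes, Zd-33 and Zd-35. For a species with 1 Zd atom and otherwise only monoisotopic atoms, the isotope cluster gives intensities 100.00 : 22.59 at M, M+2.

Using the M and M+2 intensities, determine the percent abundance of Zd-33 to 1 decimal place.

Write p for the Zd-33 fraction. I(M+2)/I(M) = [C(1,1)·p^0·(1−p)] / p^1 = 1·(1−p)/p = 22.59/100.00 = 0.2259
(1−p)/p = 0.2259/1 = 0.2259  ⇒  p = 1/(1 + 0.2259) = 0.8157
Zd-33: 81.6%, Zd-35: 18.4%.

81.6%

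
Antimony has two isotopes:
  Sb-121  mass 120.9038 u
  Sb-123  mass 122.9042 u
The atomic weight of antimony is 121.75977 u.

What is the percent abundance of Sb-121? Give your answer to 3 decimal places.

57.210%

With x = fraction of Sb-121 (so Sb-123 is 1 − x):
120.9038·x + 122.9042·(1 − x) = 121.75977
(120.9038 − 122.9042)·x = 121.75977 − 122.9042
x = -1.14443 / -2.0004 = 0.57210 → 57.210% Sb-121, 42.790% Sb-123.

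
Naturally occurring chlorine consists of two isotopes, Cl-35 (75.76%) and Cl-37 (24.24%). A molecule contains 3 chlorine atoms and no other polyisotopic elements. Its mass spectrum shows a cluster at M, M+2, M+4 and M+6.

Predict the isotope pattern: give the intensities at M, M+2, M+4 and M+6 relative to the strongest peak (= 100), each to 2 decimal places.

Each Cl atom is independently Cl-35 (p = 0.7576) or Cl-37 (q = 0.2424); the cluster is the binomial expansion (p + q)^3.
P(M) = 0.7576^3 = 0.434830
P(M+2) = 3 × 0.7576^2 × 0.2424^1 = 0.417382
P(M+4) = 3 × 0.7576^1 × 0.2424^2 = 0.133545
P(M+6) = 0.2424^3 = 0.014243
The M peak is largest (0.434830); scaling to 100 gives 100.00 : 95.99 : 30.71 : 3.28.

100.00 : 95.99 : 30.71 : 3.28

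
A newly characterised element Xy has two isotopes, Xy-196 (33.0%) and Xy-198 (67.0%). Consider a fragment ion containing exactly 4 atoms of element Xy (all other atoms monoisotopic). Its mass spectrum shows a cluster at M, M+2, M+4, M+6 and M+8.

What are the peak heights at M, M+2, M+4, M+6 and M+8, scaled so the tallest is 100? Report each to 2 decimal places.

2.99 : 24.26 : 73.88 : 100.00 : 50.76

Each Xy atom is independently Xy-196 (p = 0.330) or Xy-198 (q = 0.670); the cluster is the binomial expansion (p + q)^4.
P(M) = 0.330^4 = 0.011859
P(M+2) = 4 × 0.330^3 × 0.670^1 = 0.096311
P(M+4) = 6 × 0.330^2 × 0.670^2 = 0.293311
P(M+6) = 4 × 0.330^1 × 0.670^3 = 0.397007
P(M+8) = 0.670^4 = 0.201511
The M+6 peak is largest (0.397007); scaling to 100 gives 2.99 : 24.26 : 73.88 : 100.00 : 50.76.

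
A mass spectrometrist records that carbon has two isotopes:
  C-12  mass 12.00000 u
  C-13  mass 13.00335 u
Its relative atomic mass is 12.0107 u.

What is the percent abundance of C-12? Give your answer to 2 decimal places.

98.93%

Writing the weighted mean with unknown fraction x of C-12:
12.00000·x + 13.00335·(1 − x) = 12.0107
(12.00000 − 13.00335)·x = 12.0107 − 13.00335
x = -0.99265 / -1.00335 = 0.98934 → 98.93% C-12, 1.07% C-13.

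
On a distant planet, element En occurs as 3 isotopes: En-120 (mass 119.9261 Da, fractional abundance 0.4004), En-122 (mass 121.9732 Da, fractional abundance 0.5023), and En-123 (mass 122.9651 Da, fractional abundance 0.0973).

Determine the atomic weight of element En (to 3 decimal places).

121.250 Da

The abundance-weighted mean is 0.4004 × 119.9261 + 0.5023 × 121.9732 + 0.0973 × 122.9651
= 48.01841 + 61.26714 + 11.96450 = 121.25005 Da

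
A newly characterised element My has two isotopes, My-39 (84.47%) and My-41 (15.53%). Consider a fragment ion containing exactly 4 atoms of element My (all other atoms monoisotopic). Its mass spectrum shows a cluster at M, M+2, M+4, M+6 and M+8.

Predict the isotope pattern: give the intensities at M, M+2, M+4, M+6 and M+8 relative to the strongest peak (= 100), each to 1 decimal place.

100.0 : 73.5 : 20.3 : 2.5 : 0.1

Expanding (0.8447 + 0.1553)^4:
P(M) = 0.8447^4 = 0.509108
P(M+2) = 4 × 0.8447^3 × 0.1553^1 = 0.374403
P(M+4) = 6 × 0.8447^2 × 0.1553^2 = 0.103252
P(M+6) = 4 × 0.8447^1 × 0.1553^3 = 0.012655
P(M+8) = 0.1553^4 = 0.000582
The M peak is largest (0.509108); scaling to 100 gives 100.0 : 73.5 : 20.3 : 2.5 : 0.1.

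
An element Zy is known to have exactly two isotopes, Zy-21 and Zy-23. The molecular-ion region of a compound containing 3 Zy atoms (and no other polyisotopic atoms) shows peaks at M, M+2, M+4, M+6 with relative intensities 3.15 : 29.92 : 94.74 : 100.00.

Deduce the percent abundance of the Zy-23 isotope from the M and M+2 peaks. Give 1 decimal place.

76.0%

If p is the fraction of Zy that is Zy-21, then I(M+2)/I(M) = [C(3,1)·p^2·(1−p)] / p^3 = 3·(1−p)/p = 29.92/3.15 = 9.4984
(1−p)/p = 9.4984/3 = 3.1661  ⇒  p = 1/(1 + 3.1661) = 0.2400
Zy-21: 24.0%, Zy-23: 76.0%.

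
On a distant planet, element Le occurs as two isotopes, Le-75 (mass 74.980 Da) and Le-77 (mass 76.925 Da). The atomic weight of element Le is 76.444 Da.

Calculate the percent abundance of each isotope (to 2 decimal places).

Le-75: 24.73%, Le-77: 75.27%

Let x be the fractional abundance of Le-75; then Le-77 has abundance 1 − x.
74.980·x + 76.925·(1 − x) = 76.444
(74.980 − 76.925)·x = 76.444 − 76.925
x = -0.481 / -1.945 = 0.24730 → 24.73% Le-75, 75.27% Le-77.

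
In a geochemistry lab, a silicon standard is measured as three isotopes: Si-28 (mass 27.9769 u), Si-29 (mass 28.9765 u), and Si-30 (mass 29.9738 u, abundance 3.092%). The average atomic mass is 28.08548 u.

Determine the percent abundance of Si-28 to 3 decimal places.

92.223%

The remaining 96.908% is split between Si-28 (fraction x) and Si-29 (fraction 0.96908 − x).
Substituting: 27.9769x + 28.9765(0.96908 − x) = 27.158690104
(27.9769 − 28.9765)x = -0.921856516  ⇒  x = 0.92223, y = 0.04685
Si-28: 92.223%, Si-29: 4.685%.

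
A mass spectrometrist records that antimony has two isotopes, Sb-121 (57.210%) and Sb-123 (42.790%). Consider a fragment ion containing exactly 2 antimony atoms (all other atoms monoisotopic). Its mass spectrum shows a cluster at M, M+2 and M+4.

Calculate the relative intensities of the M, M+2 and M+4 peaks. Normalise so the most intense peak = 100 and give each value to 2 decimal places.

Each Sb atom is independently Sb-121 (p = 0.57210) or Sb-123 (q = 0.42790); the cluster is the binomial expansion (p + q)^2.
P(M) = 0.57210^2 = 0.327298
P(M+2) = 2 × 0.57210^1 × 0.42790^1 = 0.489603
P(M+4) = 0.42790^2 = 0.183098
The M+2 peak is largest (0.489603); scaling to 100 gives 66.85 : 100.00 : 37.40.

66.85 : 100.00 : 37.40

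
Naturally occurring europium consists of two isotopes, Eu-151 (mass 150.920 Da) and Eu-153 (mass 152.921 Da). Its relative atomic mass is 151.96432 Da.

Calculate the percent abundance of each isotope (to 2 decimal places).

With x = fraction of Eu-151 (so Eu-153 is 1 − x):
150.920·x + 152.921·(1 − x) = 151.96432
(150.920 − 152.921)·x = 151.96432 − 152.921
x = -0.95668 / -2.001 = 0.47810 → 47.81% Eu-151, 52.19% Eu-153.

Eu-151: 47.81%, Eu-153: 52.19%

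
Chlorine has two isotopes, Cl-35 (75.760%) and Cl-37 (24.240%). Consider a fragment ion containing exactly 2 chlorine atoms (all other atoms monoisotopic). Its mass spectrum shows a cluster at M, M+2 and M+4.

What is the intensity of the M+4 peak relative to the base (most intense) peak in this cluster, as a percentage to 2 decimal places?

10.24%

Term probabilities: M 0.5740, M+2 0.3673, M+4 0.0588. Base peak = M.
P(M) = C(2,0) × 0.75760^2 × 0.24240^0 = 1 × 0.57395776 × 1.0000 = 0.573958 (base)
P(M+4) = C(2,2) × 0.75760^0 × 0.24240^2 = 1 × 1.0000 × 0.05875776 = 0.058758
Relative intensity = 0.058758 / 0.573958 × 100 = 10.24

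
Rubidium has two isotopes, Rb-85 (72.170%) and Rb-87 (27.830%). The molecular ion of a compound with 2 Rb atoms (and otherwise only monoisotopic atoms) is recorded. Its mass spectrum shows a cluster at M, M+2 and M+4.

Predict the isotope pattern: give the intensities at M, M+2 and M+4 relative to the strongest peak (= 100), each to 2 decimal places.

100.00 : 77.12 : 14.87

The 2 Rb atoms are independent, so intensities follow the terms of (0.72170 + 0.27830)^2.
P(M) = 0.72170^2 = 0.520851
P(M+2) = 2 × 0.72170^1 × 0.27830^1 = 0.401698
P(M+4) = 0.27830^2 = 0.077451
The M peak is largest (0.520851); scaling to 100 gives 100.00 : 77.12 : 14.87.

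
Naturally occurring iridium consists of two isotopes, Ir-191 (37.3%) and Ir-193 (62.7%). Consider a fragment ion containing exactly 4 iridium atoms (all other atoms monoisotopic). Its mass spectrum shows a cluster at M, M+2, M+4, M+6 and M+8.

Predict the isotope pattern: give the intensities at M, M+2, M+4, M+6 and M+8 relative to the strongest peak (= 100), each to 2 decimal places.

5.26 : 35.39 : 89.23 : 100.00 : 42.02

Expanding (0.373 + 0.627)^4:
P(M) = 0.373^4 = 0.019357
P(M+2) = 4 × 0.373^3 × 0.627^1 = 0.130153
P(M+4) = 6 × 0.373^2 × 0.627^2 = 0.328174
P(M+6) = 4 × 0.373^1 × 0.627^3 = 0.367766
P(M+8) = 0.627^4 = 0.154550
The M+6 peak is largest (0.367766); scaling to 100 gives 5.26 : 35.39 : 89.23 : 100.00 : 42.02.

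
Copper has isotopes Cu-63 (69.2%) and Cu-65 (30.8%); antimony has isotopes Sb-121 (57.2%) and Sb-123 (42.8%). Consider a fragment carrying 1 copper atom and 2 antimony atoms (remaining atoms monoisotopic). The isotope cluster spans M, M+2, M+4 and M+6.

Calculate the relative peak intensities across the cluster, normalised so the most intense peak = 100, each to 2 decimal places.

51.50 : 100.00 : 63.14 : 12.83

Copper pattern (n=1): 0.6920 : 0.3080
Antimony pattern (n=2): 0.327184 : 0.489632 : 0.183184
Convolve the two distributions (both contribute in 2-u steps):
  M: 0.6920×0.327184 = 0.226411
  M+2: 0.6920×0.489632 + 0.3080×0.327184 = 0.439598
  M+4: 0.6920×0.183184 + 0.3080×0.489632 = 0.277570
  M+6: 0.3080×0.183184 = 0.056421
Scale to base peak (0.439598) = 100: 51.50 : 100.00 : 63.14 : 12.83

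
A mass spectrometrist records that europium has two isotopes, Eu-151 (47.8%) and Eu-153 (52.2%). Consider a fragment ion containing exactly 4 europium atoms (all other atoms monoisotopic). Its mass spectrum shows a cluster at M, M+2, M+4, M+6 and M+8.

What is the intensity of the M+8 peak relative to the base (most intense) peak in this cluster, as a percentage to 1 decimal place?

19.9%

Term probabilities: M 0.0522, M+2 0.2280, M+4 0.3735, M+6 0.2720, M+8 0.0742. Base peak = M+4.
P(M+4) = C(4,2) × 0.478^2 × 0.522^2 = 6 × 0.228484 × 0.272484 = 0.373549 (base)
P(M+8) = C(4,4) × 0.478^0 × 0.522^4 = 1 × 1.0000 × 0.07424753 = 0.074248
Relative intensity = 0.074248 / 0.373549 × 100 = 19.9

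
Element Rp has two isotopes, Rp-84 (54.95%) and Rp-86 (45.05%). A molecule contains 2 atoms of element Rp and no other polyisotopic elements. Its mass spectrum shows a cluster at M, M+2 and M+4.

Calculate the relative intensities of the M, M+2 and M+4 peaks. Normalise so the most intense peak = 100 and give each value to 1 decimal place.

Each Rp atom is independently Rp-84 (p = 0.5495) or Rp-86 (q = 0.4505); the cluster is the binomial expansion (p + q)^2.
P(M) = 0.5495^2 = 0.301950
P(M+2) = 2 × 0.5495^1 × 0.4505^1 = 0.495100
P(M+4) = 0.4505^2 = 0.202950
The M+2 peak is largest (0.495100); scaling to 100 gives 61.0 : 100.0 : 41.0.

61.0 : 100.0 : 41.0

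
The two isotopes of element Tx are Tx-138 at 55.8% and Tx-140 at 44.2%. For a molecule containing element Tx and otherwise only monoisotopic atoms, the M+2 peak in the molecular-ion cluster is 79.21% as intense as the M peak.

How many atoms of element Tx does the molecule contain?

1

The M+2/M ratio from n Tx atoms is n · q/p = n · 0.442/0.558.
n = 0.7921 × 0.558/0.442 = 1.00 ≈ 1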